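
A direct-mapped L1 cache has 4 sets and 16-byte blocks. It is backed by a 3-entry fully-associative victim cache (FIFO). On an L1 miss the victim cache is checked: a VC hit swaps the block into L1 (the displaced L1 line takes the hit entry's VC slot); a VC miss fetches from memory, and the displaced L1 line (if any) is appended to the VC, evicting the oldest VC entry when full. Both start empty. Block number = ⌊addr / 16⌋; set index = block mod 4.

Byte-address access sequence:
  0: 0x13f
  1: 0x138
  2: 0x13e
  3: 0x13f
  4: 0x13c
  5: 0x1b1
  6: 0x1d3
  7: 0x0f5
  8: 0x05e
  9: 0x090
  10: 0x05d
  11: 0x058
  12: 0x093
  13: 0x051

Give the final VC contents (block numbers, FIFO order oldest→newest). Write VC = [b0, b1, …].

  [0] addr=0x13f blk=19 s=3: MISS | VC []
  [1] addr=0x138 blk=19 s=3: L1-HIT | VC []
  [2] addr=0x13e blk=19 s=3: L1-HIT | VC []
  [3] addr=0x13f blk=19 s=3: L1-HIT | VC []
  [4] addr=0x13c blk=19 s=3: L1-HIT | VC []
  [5] addr=0x1b1 blk=27 s=3: MISS | VC [19]
  [6] addr=0x1d3 blk=29 s=1: MISS | VC [19]
  [7] addr=0xf5 blk=15 s=3: MISS | VC [19, 27]
  [8] addr=0x5e blk=5 s=1: MISS | VC [19, 27, 29]
  [9] addr=0x90 blk=9 s=1: MISS | VC [27, 29, 5]
  [10] addr=0x5d blk=5 s=1: VC-HIT | VC [27, 29, 9]
  [11] addr=0x58 blk=5 s=1: L1-HIT | VC [27, 29, 9]
  [12] addr=0x93 blk=9 s=1: VC-HIT | VC [27, 29, 5]
  [13] addr=0x51 blk=5 s=1: VC-HIT | VC [27, 29, 9]

VC = [27, 29, 9]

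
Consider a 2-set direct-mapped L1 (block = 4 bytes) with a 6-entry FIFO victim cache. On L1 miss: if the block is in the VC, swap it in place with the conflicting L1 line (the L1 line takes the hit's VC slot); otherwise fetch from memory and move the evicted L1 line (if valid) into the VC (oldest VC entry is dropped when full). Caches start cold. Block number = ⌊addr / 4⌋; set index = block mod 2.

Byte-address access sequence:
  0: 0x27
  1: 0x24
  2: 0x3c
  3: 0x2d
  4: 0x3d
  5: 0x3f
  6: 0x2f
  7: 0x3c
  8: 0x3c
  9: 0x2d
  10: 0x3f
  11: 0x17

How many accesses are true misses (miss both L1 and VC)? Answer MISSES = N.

#0 0x27→b9/s1 MISS; vc=[]
#1 0x24→b9/s1 L1-HIT; vc=[]
#2 0x3c→b15/s1 MISS; vc=[9]
#3 0x2d→b11/s1 MISS; vc=[9,15]
#4 0x3d→b15/s1 VC-HIT; vc=[9,11]
#5 0x3f→b15/s1 L1-HIT; vc=[9,11]
#6 0x2f→b11/s1 VC-HIT; vc=[9,15]
#7 0x3c→b15/s1 VC-HIT; vc=[9,11]
#8 0x3c→b15/s1 L1-HIT; vc=[9,11]
#9 0x2d→b11/s1 VC-HIT; vc=[9,15]
#10 0x3f→b15/s1 VC-HIT; vc=[9,11]
#11 0x17→b5/s1 MISS; vc=[9,11,15]

MISSES = 4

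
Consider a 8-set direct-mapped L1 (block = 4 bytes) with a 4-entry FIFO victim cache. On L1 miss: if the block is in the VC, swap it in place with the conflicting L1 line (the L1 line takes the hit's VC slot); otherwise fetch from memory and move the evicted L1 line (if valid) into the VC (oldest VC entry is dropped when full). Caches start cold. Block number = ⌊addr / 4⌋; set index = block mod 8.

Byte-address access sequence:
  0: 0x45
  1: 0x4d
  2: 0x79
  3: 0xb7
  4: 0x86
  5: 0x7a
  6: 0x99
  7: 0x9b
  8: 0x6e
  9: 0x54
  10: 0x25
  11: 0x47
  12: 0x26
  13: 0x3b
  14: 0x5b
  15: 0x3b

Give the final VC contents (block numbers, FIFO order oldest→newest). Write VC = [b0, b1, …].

#0 0x45→b17/s1 MISS; vc=[]
#1 0x4d→b19/s3 MISS; vc=[]
#2 0x79→b30/s6 MISS; vc=[]
#3 0xb7→b45/s5 MISS; vc=[]
#4 0x86→b33/s1 MISS; vc=[17]
#5 0x7a→b30/s6 L1-HIT; vc=[17]
#6 0x99→b38/s6 MISS; vc=[17,30]
#7 0x9b→b38/s6 L1-HIT; vc=[17,30]
#8 0x6e→b27/s3 MISS; vc=[17,30,19]
#9 0x54→b21/s5 MISS; vc=[17,30,19,45]
#10 0x25→b9/s1 MISS; vc=[30,19,45,33]
#11 0x47→b17/s1 MISS; vc=[19,45,33,9]
#12 0x26→b9/s1 VC-HIT; vc=[19,45,33,17]
#13 0x3b→b14/s6 MISS; vc=[45,33,17,38]
#14 0x5b→b22/s6 MISS; vc=[33,17,38,14]
#15 0x3b→b14/s6 VC-HIT; vc=[33,17,38,22]

VC = [33, 17, 38, 22]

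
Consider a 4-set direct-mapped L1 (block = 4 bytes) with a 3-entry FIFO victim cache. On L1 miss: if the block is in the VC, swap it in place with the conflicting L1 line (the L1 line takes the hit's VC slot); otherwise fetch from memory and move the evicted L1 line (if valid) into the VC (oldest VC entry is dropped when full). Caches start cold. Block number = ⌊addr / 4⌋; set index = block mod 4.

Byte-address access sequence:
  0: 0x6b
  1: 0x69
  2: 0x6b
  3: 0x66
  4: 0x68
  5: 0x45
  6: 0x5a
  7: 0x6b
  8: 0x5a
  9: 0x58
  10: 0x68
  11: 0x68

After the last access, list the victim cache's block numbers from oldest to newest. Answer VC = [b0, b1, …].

VC = [25, 22]

  [0] addr=0x6b blk=26 s=2: MISS | VC []
  [1] addr=0x69 blk=26 s=2: L1-HIT | VC []
  [2] addr=0x6b blk=26 s=2: L1-HIT | VC []
  [3] addr=0x66 blk=25 s=1: MISS | VC []
  [4] addr=0x68 blk=26 s=2: L1-HIT | VC []
  [5] addr=0x45 blk=17 s=1: MISS | VC [25]
  [6] addr=0x5a blk=22 s=2: MISS | VC [25, 26]
  [7] addr=0x6b blk=26 s=2: VC-HIT | VC [25, 22]
  [8] addr=0x5a blk=22 s=2: VC-HIT | VC [25, 26]
  [9] addr=0x58 blk=22 s=2: L1-HIT | VC [25, 26]
  [10] addr=0x68 blk=26 s=2: VC-HIT | VC [25, 22]
  [11] addr=0x68 blk=26 s=2: L1-HIT | VC [25, 22]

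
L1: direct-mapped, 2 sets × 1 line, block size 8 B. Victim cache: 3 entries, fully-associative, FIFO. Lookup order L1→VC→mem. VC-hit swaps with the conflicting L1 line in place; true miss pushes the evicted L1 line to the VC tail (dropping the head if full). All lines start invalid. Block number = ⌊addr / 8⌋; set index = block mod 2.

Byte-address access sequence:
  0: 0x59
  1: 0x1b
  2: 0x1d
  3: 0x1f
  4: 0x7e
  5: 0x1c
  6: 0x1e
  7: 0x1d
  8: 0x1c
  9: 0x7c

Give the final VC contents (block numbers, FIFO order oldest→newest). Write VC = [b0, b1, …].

VC = [11, 3]

  [0] addr=0x59 blk=11 s=1: MISS | VC []
  [1] addr=0x1b blk=3 s=1: MISS | VC [11]
  [2] addr=0x1d blk=3 s=1: L1-HIT | VC [11]
  [3] addr=0x1f blk=3 s=1: L1-HIT | VC [11]
  [4] addr=0x7e blk=15 s=1: MISS | VC [11, 3]
  [5] addr=0x1c blk=3 s=1: VC-HIT | VC [11, 15]
  [6] addr=0x1e blk=3 s=1: L1-HIT | VC [11, 15]
  [7] addr=0x1d blk=3 s=1: L1-HIT | VC [11, 15]
  [8] addr=0x1c blk=3 s=1: L1-HIT | VC [11, 15]
  [9] addr=0x7c blk=15 s=1: VC-HIT | VC [11, 3]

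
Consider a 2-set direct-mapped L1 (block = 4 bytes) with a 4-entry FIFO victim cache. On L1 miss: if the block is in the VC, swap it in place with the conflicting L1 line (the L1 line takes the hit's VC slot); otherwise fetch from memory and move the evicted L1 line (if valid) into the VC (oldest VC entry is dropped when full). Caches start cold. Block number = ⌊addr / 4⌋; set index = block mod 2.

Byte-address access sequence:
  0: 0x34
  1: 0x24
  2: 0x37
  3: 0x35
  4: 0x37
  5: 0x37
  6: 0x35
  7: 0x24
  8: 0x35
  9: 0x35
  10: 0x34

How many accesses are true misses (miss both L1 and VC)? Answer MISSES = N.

#0 0x34→b13/s1 MISS; vc=[]
#1 0x24→b9/s1 MISS; vc=[13]
#2 0x37→b13/s1 VC-HIT; vc=[9]
#3 0x35→b13/s1 L1-HIT; vc=[9]
#4 0x37→b13/s1 L1-HIT; vc=[9]
#5 0x37→b13/s1 L1-HIT; vc=[9]
#6 0x35→b13/s1 L1-HIT; vc=[9]
#7 0x24→b9/s1 VC-HIT; vc=[13]
#8 0x35→b13/s1 VC-HIT; vc=[9]
#9 0x35→b13/s1 L1-HIT; vc=[9]
#10 0x34→b13/s1 L1-HIT; vc=[9]

MISSES = 2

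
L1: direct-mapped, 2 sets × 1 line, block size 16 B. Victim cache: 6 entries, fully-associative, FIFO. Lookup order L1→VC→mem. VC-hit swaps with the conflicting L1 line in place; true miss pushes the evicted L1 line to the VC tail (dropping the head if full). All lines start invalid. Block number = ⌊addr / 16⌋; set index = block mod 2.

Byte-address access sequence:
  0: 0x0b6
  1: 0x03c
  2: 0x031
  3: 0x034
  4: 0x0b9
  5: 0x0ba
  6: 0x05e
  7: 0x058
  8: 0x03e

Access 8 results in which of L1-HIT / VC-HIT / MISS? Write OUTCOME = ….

0: 0xb6 (blk 11, set 1) → MISS  vc=[]
1: 0x3c (blk 3, set 1) → MISS  vc=[11]
2: 0x31 (blk 3, set 1) → L1-HIT  vc=[11]
3: 0x34 (blk 3, set 1) → L1-HIT  vc=[11]
4: 0xb9 (blk 11, set 1) → VC-HIT  vc=[3]
5: 0xba (blk 11, set 1) → L1-HIT  vc=[3]
6: 0x5e (blk 5, set 1) → MISS  vc=[3, 11]
7: 0x58 (blk 5, set 1) → L1-HIT  vc=[3, 11]
8: 0x3e (blk 3, set 1) → VC-HIT  vc=[5, 11]

OUTCOME = VC-HIT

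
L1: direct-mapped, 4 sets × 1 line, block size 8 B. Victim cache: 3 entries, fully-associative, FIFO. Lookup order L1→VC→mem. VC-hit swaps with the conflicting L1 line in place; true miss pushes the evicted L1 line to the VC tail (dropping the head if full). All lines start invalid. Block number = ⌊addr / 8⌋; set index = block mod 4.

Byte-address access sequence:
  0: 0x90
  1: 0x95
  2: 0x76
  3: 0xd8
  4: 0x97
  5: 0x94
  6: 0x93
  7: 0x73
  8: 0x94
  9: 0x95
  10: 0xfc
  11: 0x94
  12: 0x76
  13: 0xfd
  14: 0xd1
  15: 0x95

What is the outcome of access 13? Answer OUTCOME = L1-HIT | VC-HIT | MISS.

OUTCOME = L1-HIT

#0 0x90→b18/s2 MISS; vc=[]
#1 0x95→b18/s2 L1-HIT; vc=[]
#2 0x76→b14/s2 MISS; vc=[18]
#3 0xd8→b27/s3 MISS; vc=[18]
#4 0x97→b18/s2 VC-HIT; vc=[14]
#5 0x94→b18/s2 L1-HIT; vc=[14]
#6 0x93→b18/s2 L1-HIT; vc=[14]
#7 0x73→b14/s2 VC-HIT; vc=[18]
#8 0x94→b18/s2 VC-HIT; vc=[14]
#9 0x95→b18/s2 L1-HIT; vc=[14]
#10 0xfc→b31/s3 MISS; vc=[14,27]
#11 0x94→b18/s2 L1-HIT; vc=[14,27]
#12 0x76→b14/s2 VC-HIT; vc=[18,27]
#13 0xfd→b31/s3 L1-HIT; vc=[18,27]
#14 0xd1→b26/s2 MISS; vc=[18,27,14]
#15 0x95→b18/s2 VC-HIT; vc=[26,27,14]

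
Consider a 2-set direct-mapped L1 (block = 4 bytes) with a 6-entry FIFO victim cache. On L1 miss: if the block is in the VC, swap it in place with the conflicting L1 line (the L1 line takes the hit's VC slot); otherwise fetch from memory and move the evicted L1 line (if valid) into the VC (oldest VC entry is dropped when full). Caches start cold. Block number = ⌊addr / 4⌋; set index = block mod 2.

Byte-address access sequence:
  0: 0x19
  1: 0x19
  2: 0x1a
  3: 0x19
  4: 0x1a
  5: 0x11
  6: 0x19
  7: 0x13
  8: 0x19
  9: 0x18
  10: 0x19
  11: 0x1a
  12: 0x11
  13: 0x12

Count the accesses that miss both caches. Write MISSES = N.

MISSES = 2

#0 0x19→b6/s0 MISS; vc=[]
#1 0x19→b6/s0 L1-HIT; vc=[]
#2 0x1a→b6/s0 L1-HIT; vc=[]
#3 0x19→b6/s0 L1-HIT; vc=[]
#4 0x1a→b6/s0 L1-HIT; vc=[]
#5 0x11→b4/s0 MISS; vc=[6]
#6 0x19→b6/s0 VC-HIT; vc=[4]
#7 0x13→b4/s0 VC-HIT; vc=[6]
#8 0x19→b6/s0 VC-HIT; vc=[4]
#9 0x18→b6/s0 L1-HIT; vc=[4]
#10 0x19→b6/s0 L1-HIT; vc=[4]
#11 0x1a→b6/s0 L1-HIT; vc=[4]
#12 0x11→b4/s0 VC-HIT; vc=[6]
#13 0x12→b4/s0 L1-HIT; vc=[6]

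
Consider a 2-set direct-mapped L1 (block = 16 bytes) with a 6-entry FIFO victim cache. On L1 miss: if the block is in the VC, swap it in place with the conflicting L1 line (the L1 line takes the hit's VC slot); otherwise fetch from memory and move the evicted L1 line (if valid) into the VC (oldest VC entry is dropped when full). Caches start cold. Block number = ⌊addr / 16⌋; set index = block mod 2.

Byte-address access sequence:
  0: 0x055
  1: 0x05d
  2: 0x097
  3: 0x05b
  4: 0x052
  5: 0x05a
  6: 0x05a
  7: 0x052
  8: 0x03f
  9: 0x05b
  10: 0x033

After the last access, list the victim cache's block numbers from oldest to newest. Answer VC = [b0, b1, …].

#0 0x55→b5/s1 MISS; vc=[]
#1 0x5d→b5/s1 L1-HIT; vc=[]
#2 0x97→b9/s1 MISS; vc=[5]
#3 0x5b→b5/s1 VC-HIT; vc=[9]
#4 0x52→b5/s1 L1-HIT; vc=[9]
#5 0x5a→b5/s1 L1-HIT; vc=[9]
#6 0x5a→b5/s1 L1-HIT; vc=[9]
#7 0x52→b5/s1 L1-HIT; vc=[9]
#8 0x3f→b3/s1 MISS; vc=[9,5]
#9 0x5b→b5/s1 VC-HIT; vc=[9,3]
#10 0x33→b3/s1 VC-HIT; vc=[9,5]

VC = [9, 5]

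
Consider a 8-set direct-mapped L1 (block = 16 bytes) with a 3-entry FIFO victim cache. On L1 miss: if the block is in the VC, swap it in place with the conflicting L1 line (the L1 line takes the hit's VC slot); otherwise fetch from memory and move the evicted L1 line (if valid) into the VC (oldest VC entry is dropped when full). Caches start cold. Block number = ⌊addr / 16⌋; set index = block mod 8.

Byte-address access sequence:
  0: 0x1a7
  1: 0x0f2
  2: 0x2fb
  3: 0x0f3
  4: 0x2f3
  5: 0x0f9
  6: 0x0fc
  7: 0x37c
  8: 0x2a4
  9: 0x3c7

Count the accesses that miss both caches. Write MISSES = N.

MISSES = 6

  [0] addr=0x1a7 blk=26 s=2: MISS | VC []
  [1] addr=0xf2 blk=15 s=7: MISS | VC []
  [2] addr=0x2fb blk=47 s=7: MISS | VC [15]
  [3] addr=0xf3 blk=15 s=7: VC-HIT | VC [47]
  [4] addr=0x2f3 blk=47 s=7: VC-HIT | VC [15]
  [5] addr=0xf9 blk=15 s=7: VC-HIT | VC [47]
  [6] addr=0xfc blk=15 s=7: L1-HIT | VC [47]
  [7] addr=0x37c blk=55 s=7: MISS | VC [47, 15]
  [8] addr=0x2a4 blk=42 s=2: MISS | VC [47, 15, 26]
  [9] addr=0x3c7 blk=60 s=4: MISS | VC [47, 15, 26]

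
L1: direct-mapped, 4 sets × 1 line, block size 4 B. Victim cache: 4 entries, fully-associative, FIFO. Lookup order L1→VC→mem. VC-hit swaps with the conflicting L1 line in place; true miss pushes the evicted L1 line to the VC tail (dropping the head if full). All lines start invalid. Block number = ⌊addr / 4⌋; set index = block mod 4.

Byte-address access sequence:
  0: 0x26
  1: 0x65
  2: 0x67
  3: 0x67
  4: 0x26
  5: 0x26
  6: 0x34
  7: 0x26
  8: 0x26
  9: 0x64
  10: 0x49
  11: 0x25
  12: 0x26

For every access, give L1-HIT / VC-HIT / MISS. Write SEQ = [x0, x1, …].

#0 0x26→b9/s1 MISS; vc=[]
#1 0x65→b25/s1 MISS; vc=[9]
#2 0x67→b25/s1 L1-HIT; vc=[9]
#3 0x67→b25/s1 L1-HIT; vc=[9]
#4 0x26→b9/s1 VC-HIT; vc=[25]
#5 0x26→b9/s1 L1-HIT; vc=[25]
#6 0x34→b13/s1 MISS; vc=[25,9]
#7 0x26→b9/s1 VC-HIT; vc=[25,13]
#8 0x26→b9/s1 L1-HIT; vc=[25,13]
#9 0x64→b25/s1 VC-HIT; vc=[9,13]
#10 0x49→b18/s2 MISS; vc=[9,13]
#11 0x25→b9/s1 VC-HIT; vc=[25,13]
#12 0x26→b9/s1 L1-HIT; vc=[25,13]

SEQ = [MISS, MISS, L1-HIT, L1-HIT, VC-HIT, L1-HIT, MISS, VC-HIT, L1-HIT, VC-HIT, MISS, VC-HIT, L1-HIT]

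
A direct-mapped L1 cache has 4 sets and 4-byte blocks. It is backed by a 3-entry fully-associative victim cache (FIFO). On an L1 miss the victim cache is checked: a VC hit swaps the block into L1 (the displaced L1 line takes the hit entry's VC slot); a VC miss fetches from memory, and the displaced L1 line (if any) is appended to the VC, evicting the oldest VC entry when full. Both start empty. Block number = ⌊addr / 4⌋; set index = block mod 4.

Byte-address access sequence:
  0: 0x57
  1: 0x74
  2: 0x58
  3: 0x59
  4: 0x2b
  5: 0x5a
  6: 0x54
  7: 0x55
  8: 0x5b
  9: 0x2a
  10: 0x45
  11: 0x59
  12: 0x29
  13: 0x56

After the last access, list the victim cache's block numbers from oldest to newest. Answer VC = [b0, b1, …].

VC = [29, 22, 17]

  [0] addr=0x57 blk=21 s=1: MISS | VC []
  [1] addr=0x74 blk=29 s=1: MISS | VC [21]
  [2] addr=0x58 blk=22 s=2: MISS | VC [21]
  [3] addr=0x59 blk=22 s=2: L1-HIT | VC [21]
  [4] addr=0x2b blk=10 s=2: MISS | VC [21, 22]
  [5] addr=0x5a blk=22 s=2: VC-HIT | VC [21, 10]
  [6] addr=0x54 blk=21 s=1: VC-HIT | VC [29, 10]
  [7] addr=0x55 blk=21 s=1: L1-HIT | VC [29, 10]
  [8] addr=0x5b blk=22 s=2: L1-HIT | VC [29, 10]
  [9] addr=0x2a blk=10 s=2: VC-HIT | VC [29, 22]
  [10] addr=0x45 blk=17 s=1: MISS | VC [29, 22, 21]
  [11] addr=0x59 blk=22 s=2: VC-HIT | VC [29, 10, 21]
  [12] addr=0x29 blk=10 s=2: VC-HIT | VC [29, 22, 21]
  [13] addr=0x56 blk=21 s=1: VC-HIT | VC [29, 22, 17]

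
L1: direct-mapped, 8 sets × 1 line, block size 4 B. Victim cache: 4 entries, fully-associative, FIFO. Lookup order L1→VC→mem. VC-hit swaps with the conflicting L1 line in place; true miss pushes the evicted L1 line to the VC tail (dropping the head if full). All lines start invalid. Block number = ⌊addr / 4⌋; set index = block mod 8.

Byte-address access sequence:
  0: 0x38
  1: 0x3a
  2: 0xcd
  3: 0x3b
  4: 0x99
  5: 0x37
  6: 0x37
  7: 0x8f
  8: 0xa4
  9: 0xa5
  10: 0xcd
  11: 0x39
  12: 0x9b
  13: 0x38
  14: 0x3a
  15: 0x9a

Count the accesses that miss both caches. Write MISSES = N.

MISSES = 6

  [0] addr=0x38 blk=14 s=6: MISS | VC []
  [1] addr=0x3a blk=14 s=6: L1-HIT | VC []
  [2] addr=0xcd blk=51 s=3: MISS | VC []
  [3] addr=0x3b blk=14 s=6: L1-HIT | VC []
  [4] addr=0x99 blk=38 s=6: MISS | VC [14]
  [5] addr=0x37 blk=13 s=5: MISS | VC [14]
  [6] addr=0x37 blk=13 s=5: L1-HIT | VC [14]
  [7] addr=0x8f blk=35 s=3: MISS | VC [14, 51]
  [8] addr=0xa4 blk=41 s=1: MISS | VC [14, 51]
  [9] addr=0xa5 blk=41 s=1: L1-HIT | VC [14, 51]
  [10] addr=0xcd blk=51 s=3: VC-HIT | VC [14, 35]
  [11] addr=0x39 blk=14 s=6: VC-HIT | VC [38, 35]
  [12] addr=0x9b blk=38 s=6: VC-HIT | VC [14, 35]
  [13] addr=0x38 blk=14 s=6: VC-HIT | VC [38, 35]
  [14] addr=0x3a blk=14 s=6: L1-HIT | VC [38, 35]
  [15] addr=0x9a blk=38 s=6: VC-HIT | VC [14, 35]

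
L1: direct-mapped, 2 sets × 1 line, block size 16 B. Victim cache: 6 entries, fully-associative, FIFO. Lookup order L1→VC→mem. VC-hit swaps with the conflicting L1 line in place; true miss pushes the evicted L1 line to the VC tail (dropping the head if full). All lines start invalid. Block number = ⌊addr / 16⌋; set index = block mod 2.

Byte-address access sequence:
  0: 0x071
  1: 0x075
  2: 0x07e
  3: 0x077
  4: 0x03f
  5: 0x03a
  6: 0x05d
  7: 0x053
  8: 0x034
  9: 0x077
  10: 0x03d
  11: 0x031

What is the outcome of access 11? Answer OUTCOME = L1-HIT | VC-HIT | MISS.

OUTCOME = L1-HIT

0: 0x71 (blk 7, set 1) → MISS  vc=[]
1: 0x75 (blk 7, set 1) → L1-HIT  vc=[]
2: 0x7e (blk 7, set 1) → L1-HIT  vc=[]
3: 0x77 (blk 7, set 1) → L1-HIT  vc=[]
4: 0x3f (blk 3, set 1) → MISS  vc=[7]
5: 0x3a (blk 3, set 1) → L1-HIT  vc=[7]
6: 0x5d (blk 5, set 1) → MISS  vc=[7, 3]
7: 0x53 (blk 5, set 1) → L1-HIT  vc=[7, 3]
8: 0x34 (blk 3, set 1) → VC-HIT  vc=[7, 5]
9: 0x77 (blk 7, set 1) → VC-HIT  vc=[3, 5]
10: 0x3d (blk 3, set 1) → VC-HIT  vc=[7, 5]
11: 0x31 (blk 3, set 1) → L1-HIT  vc=[7, 5]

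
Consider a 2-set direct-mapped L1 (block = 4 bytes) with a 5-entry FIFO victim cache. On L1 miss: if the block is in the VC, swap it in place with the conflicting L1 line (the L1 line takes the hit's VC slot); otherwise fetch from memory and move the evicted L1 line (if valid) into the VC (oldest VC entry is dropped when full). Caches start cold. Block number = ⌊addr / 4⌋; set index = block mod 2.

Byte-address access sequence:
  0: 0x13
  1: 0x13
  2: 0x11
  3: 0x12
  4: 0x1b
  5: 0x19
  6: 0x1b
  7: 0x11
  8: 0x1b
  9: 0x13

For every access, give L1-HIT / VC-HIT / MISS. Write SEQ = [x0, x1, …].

  [0] addr=0x13 blk=4 s=0: MISS | VC []
  [1] addr=0x13 blk=4 s=0: L1-HIT | VC []
  [2] addr=0x11 blk=4 s=0: L1-HIT | VC []
  [3] addr=0x12 blk=4 s=0: L1-HIT | VC []
  [4] addr=0x1b blk=6 s=0: MISS | VC [4]
  [5] addr=0x19 blk=6 s=0: L1-HIT | VC [4]
  [6] addr=0x1b blk=6 s=0: L1-HIT | VC [4]
  [7] addr=0x11 blk=4 s=0: VC-HIT | VC [6]
  [8] addr=0x1b blk=6 s=0: VC-HIT | VC [4]
  [9] addr=0x13 blk=4 s=0: VC-HIT | VC [6]

SEQ = [MISS, L1-HIT, L1-HIT, L1-HIT, MISS, L1-HIT, L1-HIT, VC-HIT, VC-HIT, VC-HIT]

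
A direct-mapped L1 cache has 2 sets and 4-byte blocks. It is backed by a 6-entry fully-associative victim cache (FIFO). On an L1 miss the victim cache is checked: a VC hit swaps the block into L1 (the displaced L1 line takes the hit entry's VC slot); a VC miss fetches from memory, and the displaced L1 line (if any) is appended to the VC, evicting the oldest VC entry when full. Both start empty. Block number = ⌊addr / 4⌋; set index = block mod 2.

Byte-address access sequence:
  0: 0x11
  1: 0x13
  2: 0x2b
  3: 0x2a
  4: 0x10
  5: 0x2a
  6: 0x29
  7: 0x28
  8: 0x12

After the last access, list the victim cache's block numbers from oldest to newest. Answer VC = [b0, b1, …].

VC = [10]

#0 0x11→b4/s0 MISS; vc=[]
#1 0x13→b4/s0 L1-HIT; vc=[]
#2 0x2b→b10/s0 MISS; vc=[4]
#3 0x2a→b10/s0 L1-HIT; vc=[4]
#4 0x10→b4/s0 VC-HIT; vc=[10]
#5 0x2a→b10/s0 VC-HIT; vc=[4]
#6 0x29→b10/s0 L1-HIT; vc=[4]
#7 0x28→b10/s0 L1-HIT; vc=[4]
#8 0x12→b4/s0 VC-HIT; vc=[10]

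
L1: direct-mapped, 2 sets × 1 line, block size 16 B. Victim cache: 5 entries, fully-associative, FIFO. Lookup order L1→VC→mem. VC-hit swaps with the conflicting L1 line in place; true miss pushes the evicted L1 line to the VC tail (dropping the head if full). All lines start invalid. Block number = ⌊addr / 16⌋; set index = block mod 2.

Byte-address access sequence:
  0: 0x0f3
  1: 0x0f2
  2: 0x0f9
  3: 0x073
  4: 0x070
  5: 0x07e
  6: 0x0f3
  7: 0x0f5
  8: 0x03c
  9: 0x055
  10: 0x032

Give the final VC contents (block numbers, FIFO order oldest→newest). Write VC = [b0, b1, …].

VC = [7, 15, 5]

  [0] addr=0xf3 blk=15 s=1: MISS | VC []
  [1] addr=0xf2 blk=15 s=1: L1-HIT | VC []
  [2] addr=0xf9 blk=15 s=1: L1-HIT | VC []
  [3] addr=0x73 blk=7 s=1: MISS | VC [15]
  [4] addr=0x70 blk=7 s=1: L1-HIT | VC [15]
  [5] addr=0x7e blk=7 s=1: L1-HIT | VC [15]
  [6] addr=0xf3 blk=15 s=1: VC-HIT | VC [7]
  [7] addr=0xf5 blk=15 s=1: L1-HIT | VC [7]
  [8] addr=0x3c blk=3 s=1: MISS | VC [7, 15]
  [9] addr=0x55 blk=5 s=1: MISS | VC [7, 15, 3]
  [10] addr=0x32 blk=3 s=1: VC-HIT | VC [7, 15, 5]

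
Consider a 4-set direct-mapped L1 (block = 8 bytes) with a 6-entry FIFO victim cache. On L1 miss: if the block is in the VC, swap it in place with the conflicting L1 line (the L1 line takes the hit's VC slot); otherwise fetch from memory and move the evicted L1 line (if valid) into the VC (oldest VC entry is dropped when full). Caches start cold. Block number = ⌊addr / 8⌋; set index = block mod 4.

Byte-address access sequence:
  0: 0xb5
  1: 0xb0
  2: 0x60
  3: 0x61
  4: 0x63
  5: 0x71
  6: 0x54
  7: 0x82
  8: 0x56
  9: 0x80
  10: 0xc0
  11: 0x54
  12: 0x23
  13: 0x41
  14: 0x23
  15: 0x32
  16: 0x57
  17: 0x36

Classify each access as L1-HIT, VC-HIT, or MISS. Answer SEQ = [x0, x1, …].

#0 0xb5→b22/s2 MISS; vc=[]
#1 0xb0→b22/s2 L1-HIT; vc=[]
#2 0x60→b12/s0 MISS; vc=[]
#3 0x61→b12/s0 L1-HIT; vc=[]
#4 0x63→b12/s0 L1-HIT; vc=[]
#5 0x71→b14/s2 MISS; vc=[22]
#6 0x54→b10/s2 MISS; vc=[22,14]
#7 0x82→b16/s0 MISS; vc=[22,14,12]
#8 0x56→b10/s2 L1-HIT; vc=[22,14,12]
#9 0x80→b16/s0 L1-HIT; vc=[22,14,12]
#10 0xc0→b24/s0 MISS; vc=[22,14,12,16]
#11 0x54→b10/s2 L1-HIT; vc=[22,14,12,16]
#12 0x23→b4/s0 MISS; vc=[22,14,12,16,24]
#13 0x41→b8/s0 MISS; vc=[22,14,12,16,24,4]
#14 0x23→b4/s0 VC-HIT; vc=[22,14,12,16,24,8]
#15 0x32→b6/s2 MISS; vc=[14,12,16,24,8,10]
#16 0x57→b10/s2 VC-HIT; vc=[14,12,16,24,8,6]
#17 0x36→b6/s2 VC-HIT; vc=[14,12,16,24,8,10]

SEQ = [MISS, L1-HIT, MISS, L1-HIT, L1-HIT, MISS, MISS, MISS, L1-HIT, L1-HIT, MISS, L1-HIT, MISS, MISS, VC-HIT, MISS, VC-HIT, VC-HIT]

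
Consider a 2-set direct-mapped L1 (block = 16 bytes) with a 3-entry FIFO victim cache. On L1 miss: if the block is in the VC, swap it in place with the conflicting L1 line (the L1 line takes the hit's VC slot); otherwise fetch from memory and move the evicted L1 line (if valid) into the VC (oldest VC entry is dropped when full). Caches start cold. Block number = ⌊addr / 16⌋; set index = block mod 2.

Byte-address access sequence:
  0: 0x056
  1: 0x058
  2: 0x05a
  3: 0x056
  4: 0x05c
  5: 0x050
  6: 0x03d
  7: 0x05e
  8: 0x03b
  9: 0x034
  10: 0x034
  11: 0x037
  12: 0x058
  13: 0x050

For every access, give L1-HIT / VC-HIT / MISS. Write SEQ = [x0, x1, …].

SEQ = [MISS, L1-HIT, L1-HIT, L1-HIT, L1-HIT, L1-HIT, MISS, VC-HIT, VC-HIT, L1-HIT, L1-HIT, L1-HIT, VC-HIT, L1-HIT]

0: 0x56 (blk 5, set 1) → MISS  vc=[]
1: 0x58 (blk 5, set 1) → L1-HIT  vc=[]
2: 0x5a (blk 5, set 1) → L1-HIT  vc=[]
3: 0x56 (blk 5, set 1) → L1-HIT  vc=[]
4: 0x5c (blk 5, set 1) → L1-HIT  vc=[]
5: 0x50 (blk 5, set 1) → L1-HIT  vc=[]
6: 0x3d (blk 3, set 1) → MISS  vc=[5]
7: 0x5e (blk 5, set 1) → VC-HIT  vc=[3]
8: 0x3b (blk 3, set 1) → VC-HIT  vc=[5]
9: 0x34 (blk 3, set 1) → L1-HIT  vc=[5]
10: 0x34 (blk 3, set 1) → L1-HIT  vc=[5]
11: 0x37 (blk 3, set 1) → L1-HIT  vc=[5]
12: 0x58 (blk 5, set 1) → VC-HIT  vc=[3]
13: 0x50 (blk 5, set 1) → L1-HIT  vc=[3]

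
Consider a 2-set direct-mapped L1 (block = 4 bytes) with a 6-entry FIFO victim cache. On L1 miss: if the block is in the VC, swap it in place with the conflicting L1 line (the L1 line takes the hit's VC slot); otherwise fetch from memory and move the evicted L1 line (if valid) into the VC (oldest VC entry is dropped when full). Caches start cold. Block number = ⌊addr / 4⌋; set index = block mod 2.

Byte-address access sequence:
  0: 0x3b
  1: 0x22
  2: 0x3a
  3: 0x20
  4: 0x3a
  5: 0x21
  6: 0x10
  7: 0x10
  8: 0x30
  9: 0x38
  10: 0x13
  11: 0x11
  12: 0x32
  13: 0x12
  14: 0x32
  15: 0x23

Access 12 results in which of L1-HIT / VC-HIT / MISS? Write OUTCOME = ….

  [0] addr=0x3b blk=14 s=0: MISS | VC []
  [1] addr=0x22 blk=8 s=0: MISS | VC [14]
  [2] addr=0x3a blk=14 s=0: VC-HIT | VC [8]
  [3] addr=0x20 blk=8 s=0: VC-HIT | VC [14]
  [4] addr=0x3a blk=14 s=0: VC-HIT | VC [8]
  [5] addr=0x21 blk=8 s=0: VC-HIT | VC [14]
  [6] addr=0x10 blk=4 s=0: MISS | VC [14, 8]
  [7] addr=0x10 blk=4 s=0: L1-HIT | VC [14, 8]
  [8] addr=0x30 blk=12 s=0: MISS | VC [14, 8, 4]
  [9] addr=0x38 blk=14 s=0: VC-HIT | VC [12, 8, 4]
  [10] addr=0x13 blk=4 s=0: VC-HIT | VC [12, 8, 14]
  [11] addr=0x11 blk=4 s=0: L1-HIT | VC [12, 8, 14]
  [12] addr=0x32 blk=12 s=0: VC-HIT | VC [4, 8, 14]
  [13] addr=0x12 blk=4 s=0: VC-HIT | VC [12, 8, 14]
  [14] addr=0x32 blk=12 s=0: VC-HIT | VC [4, 8, 14]
  [15] addr=0x23 blk=8 s=0: VC-HIT | VC [4, 12, 14]

OUTCOME = VC-HIT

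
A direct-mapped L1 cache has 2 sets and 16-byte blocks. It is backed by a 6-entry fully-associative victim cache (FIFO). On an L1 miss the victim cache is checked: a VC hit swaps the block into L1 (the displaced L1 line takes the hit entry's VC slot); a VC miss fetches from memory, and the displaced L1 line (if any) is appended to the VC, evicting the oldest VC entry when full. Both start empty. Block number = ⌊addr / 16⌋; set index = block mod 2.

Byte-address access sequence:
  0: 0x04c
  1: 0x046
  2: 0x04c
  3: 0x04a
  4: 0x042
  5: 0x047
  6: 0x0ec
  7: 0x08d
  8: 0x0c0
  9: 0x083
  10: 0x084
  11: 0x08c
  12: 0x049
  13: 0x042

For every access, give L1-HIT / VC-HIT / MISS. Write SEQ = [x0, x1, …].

0: 0x4c (blk 4, set 0) → MISS  vc=[]
1: 0x46 (blk 4, set 0) → L1-HIT  vc=[]
2: 0x4c (blk 4, set 0) → L1-HIT  vc=[]
3: 0x4a (blk 4, set 0) → L1-HIT  vc=[]
4: 0x42 (blk 4, set 0) → L1-HIT  vc=[]
5: 0x47 (blk 4, set 0) → L1-HIT  vc=[]
6: 0xec (blk 14, set 0) → MISS  vc=[4]
7: 0x8d (blk 8, set 0) → MISS  vc=[4, 14]
8: 0xc0 (blk 12, set 0) → MISS  vc=[4, 14, 8]
9: 0x83 (blk 8, set 0) → VC-HIT  vc=[4, 14, 12]
10: 0x84 (blk 8, set 0) → L1-HIT  vc=[4, 14, 12]
11: 0x8c (blk 8, set 0) → L1-HIT  vc=[4, 14, 12]
12: 0x49 (blk 4, set 0) → VC-HIT  vc=[8, 14, 12]
13: 0x42 (blk 4, set 0) → L1-HIT  vc=[8, 14, 12]

SEQ = [MISS, L1-HIT, L1-HIT, L1-HIT, L1-HIT, L1-HIT, MISS, MISS, MISS, VC-HIT, L1-HIT, L1-HIT, VC-HIT, L1-HIT]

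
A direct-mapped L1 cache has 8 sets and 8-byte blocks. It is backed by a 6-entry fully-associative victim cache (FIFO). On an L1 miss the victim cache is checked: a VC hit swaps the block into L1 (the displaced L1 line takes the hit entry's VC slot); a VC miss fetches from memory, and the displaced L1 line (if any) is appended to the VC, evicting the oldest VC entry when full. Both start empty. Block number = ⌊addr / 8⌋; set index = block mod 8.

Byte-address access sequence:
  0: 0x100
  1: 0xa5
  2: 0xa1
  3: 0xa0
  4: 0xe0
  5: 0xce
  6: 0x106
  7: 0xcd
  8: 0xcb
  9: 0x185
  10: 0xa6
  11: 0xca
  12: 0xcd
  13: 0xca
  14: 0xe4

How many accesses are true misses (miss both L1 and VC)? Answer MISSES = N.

MISSES = 5

#0 0x100→b32/s0 MISS; vc=[]
#1 0xa5→b20/s4 MISS; vc=[]
#2 0xa1→b20/s4 L1-HIT; vc=[]
#3 0xa0→b20/s4 L1-HIT; vc=[]
#4 0xe0→b28/s4 MISS; vc=[20]
#5 0xce→b25/s1 MISS; vc=[20]
#6 0x106→b32/s0 L1-HIT; vc=[20]
#7 0xcd→b25/s1 L1-HIT; vc=[20]
#8 0xcb→b25/s1 L1-HIT; vc=[20]
#9 0x185→b48/s0 MISS; vc=[20,32]
#10 0xa6→b20/s4 VC-HIT; vc=[28,32]
#11 0xca→b25/s1 L1-HIT; vc=[28,32]
#12 0xcd→b25/s1 L1-HIT; vc=[28,32]
#13 0xca→b25/s1 L1-HIT; vc=[28,32]
#14 0xe4→b28/s4 VC-HIT; vc=[20,32]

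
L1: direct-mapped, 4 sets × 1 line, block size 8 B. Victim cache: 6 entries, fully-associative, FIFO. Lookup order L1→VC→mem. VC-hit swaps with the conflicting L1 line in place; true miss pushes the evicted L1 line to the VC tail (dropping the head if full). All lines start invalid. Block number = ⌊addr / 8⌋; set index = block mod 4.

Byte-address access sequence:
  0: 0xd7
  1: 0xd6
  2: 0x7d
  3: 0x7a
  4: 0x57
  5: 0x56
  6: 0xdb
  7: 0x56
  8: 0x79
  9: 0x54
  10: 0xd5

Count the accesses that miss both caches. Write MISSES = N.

MISSES = 4

  [0] addr=0xd7 blk=26 s=2: MISS | VC []
  [1] addr=0xd6 blk=26 s=2: L1-HIT | VC []
  [2] addr=0x7d blk=15 s=3: MISS | VC []
  [3] addr=0x7a blk=15 s=3: L1-HIT | VC []
  [4] addr=0x57 blk=10 s=2: MISS | VC [26]
  [5] addr=0x56 blk=10 s=2: L1-HIT | VC [26]
  [6] addr=0xdb blk=27 s=3: MISS | VC [26, 15]
  [7] addr=0x56 blk=10 s=2: L1-HIT | VC [26, 15]
  [8] addr=0x79 blk=15 s=3: VC-HIT | VC [26, 27]
  [9] addr=0x54 blk=10 s=2: L1-HIT | VC [26, 27]
  [10] addr=0xd5 blk=26 s=2: VC-HIT | VC [10, 27]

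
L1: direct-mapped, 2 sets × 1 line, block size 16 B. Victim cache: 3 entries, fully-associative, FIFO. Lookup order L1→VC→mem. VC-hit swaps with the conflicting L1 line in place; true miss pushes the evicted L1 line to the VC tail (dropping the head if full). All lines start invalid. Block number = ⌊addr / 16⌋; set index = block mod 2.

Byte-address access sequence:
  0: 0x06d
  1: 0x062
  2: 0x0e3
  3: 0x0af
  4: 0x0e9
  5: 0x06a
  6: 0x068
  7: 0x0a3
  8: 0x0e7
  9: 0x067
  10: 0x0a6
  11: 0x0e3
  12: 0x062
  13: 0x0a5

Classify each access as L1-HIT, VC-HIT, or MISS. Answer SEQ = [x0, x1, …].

SEQ = [MISS, L1-HIT, MISS, MISS, VC-HIT, VC-HIT, L1-HIT, VC-HIT, VC-HIT, VC-HIT, VC-HIT, VC-HIT, VC-HIT, VC-HIT]

0: 0x6d (blk 6, set 0) → MISS  vc=[]
1: 0x62 (blk 6, set 0) → L1-HIT  vc=[]
2: 0xe3 (blk 14, set 0) → MISS  vc=[6]
3: 0xaf (blk 10, set 0) → MISS  vc=[6, 14]
4: 0xe9 (blk 14, set 0) → VC-HIT  vc=[6, 10]
5: 0x6a (blk 6, set 0) → VC-HIT  vc=[14, 10]
6: 0x68 (blk 6, set 0) → L1-HIT  vc=[14, 10]
7: 0xa3 (blk 10, set 0) → VC-HIT  vc=[14, 6]
8: 0xe7 (blk 14, set 0) → VC-HIT  vc=[10, 6]
9: 0x67 (blk 6, set 0) → VC-HIT  vc=[10, 14]
10: 0xa6 (blk 10, set 0) → VC-HIT  vc=[6, 14]
11: 0xe3 (blk 14, set 0) → VC-HIT  vc=[6, 10]
12: 0x62 (blk 6, set 0) → VC-HIT  vc=[14, 10]
13: 0xa5 (blk 10, set 0) → VC-HIT  vc=[14, 6]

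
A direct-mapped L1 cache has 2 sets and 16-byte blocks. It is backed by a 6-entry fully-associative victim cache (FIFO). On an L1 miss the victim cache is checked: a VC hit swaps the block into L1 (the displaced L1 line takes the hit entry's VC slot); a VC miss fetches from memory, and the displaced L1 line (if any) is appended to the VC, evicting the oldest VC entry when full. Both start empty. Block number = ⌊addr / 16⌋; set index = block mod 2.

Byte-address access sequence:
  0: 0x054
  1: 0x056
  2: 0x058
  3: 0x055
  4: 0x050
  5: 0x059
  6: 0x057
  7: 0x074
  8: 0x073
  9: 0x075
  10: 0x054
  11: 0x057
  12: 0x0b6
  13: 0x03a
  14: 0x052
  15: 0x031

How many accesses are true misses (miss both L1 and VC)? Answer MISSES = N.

MISSES = 4

#0 0x54→b5/s1 MISS; vc=[]
#1 0x56→b5/s1 L1-HIT; vc=[]
#2 0x58→b5/s1 L1-HIT; vc=[]
#3 0x55→b5/s1 L1-HIT; vc=[]
#4 0x50→b5/s1 L1-HIT; vc=[]
#5 0x59→b5/s1 L1-HIT; vc=[]
#6 0x57→b5/s1 L1-HIT; vc=[]
#7 0x74→b7/s1 MISS; vc=[5]
#8 0x73→b7/s1 L1-HIT; vc=[5]
#9 0x75→b7/s1 L1-HIT; vc=[5]
#10 0x54→b5/s1 VC-HIT; vc=[7]
#11 0x57→b5/s1 L1-HIT; vc=[7]
#12 0xb6→b11/s1 MISS; vc=[7,5]
#13 0x3a→b3/s1 MISS; vc=[7,5,11]
#14 0x52→b5/s1 VC-HIT; vc=[7,3,11]
#15 0x31→b3/s1 VC-HIT; vc=[7,5,11]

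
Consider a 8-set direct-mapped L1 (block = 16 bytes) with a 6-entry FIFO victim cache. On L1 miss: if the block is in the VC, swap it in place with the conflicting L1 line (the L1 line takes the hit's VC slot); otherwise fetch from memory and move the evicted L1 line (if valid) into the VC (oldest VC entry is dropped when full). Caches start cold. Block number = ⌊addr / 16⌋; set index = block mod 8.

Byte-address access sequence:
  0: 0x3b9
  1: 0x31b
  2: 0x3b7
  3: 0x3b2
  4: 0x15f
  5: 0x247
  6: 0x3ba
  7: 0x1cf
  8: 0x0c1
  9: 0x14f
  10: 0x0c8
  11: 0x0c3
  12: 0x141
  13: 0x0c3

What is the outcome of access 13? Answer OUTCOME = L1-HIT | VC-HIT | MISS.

  [0] addr=0x3b9 blk=59 s=3: MISS | VC []
  [1] addr=0x31b blk=49 s=1: MISS | VC []
  [2] addr=0x3b7 blk=59 s=3: L1-HIT | VC []
  [3] addr=0x3b2 blk=59 s=3: L1-HIT | VC []
  [4] addr=0x15f blk=21 s=5: MISS | VC []
  [5] addr=0x247 blk=36 s=4: MISS | VC []
  [6] addr=0x3ba blk=59 s=3: L1-HIT | VC []
  [7] addr=0x1cf blk=28 s=4: MISS | VC [36]
  [8] addr=0xc1 blk=12 s=4: MISS | VC [36, 28]
  [9] addr=0x14f blk=20 s=4: MISS | VC [36, 28, 12]
  [10] addr=0xc8 blk=12 s=4: VC-HIT | VC [36, 28, 20]
  [11] addr=0xc3 blk=12 s=4: L1-HIT | VC [36, 28, 20]
  [12] addr=0x141 blk=20 s=4: VC-HIT | VC [36, 28, 12]
  [13] addr=0xc3 blk=12 s=4: VC-HIT | VC [36, 28, 20]

OUTCOME = VC-HIT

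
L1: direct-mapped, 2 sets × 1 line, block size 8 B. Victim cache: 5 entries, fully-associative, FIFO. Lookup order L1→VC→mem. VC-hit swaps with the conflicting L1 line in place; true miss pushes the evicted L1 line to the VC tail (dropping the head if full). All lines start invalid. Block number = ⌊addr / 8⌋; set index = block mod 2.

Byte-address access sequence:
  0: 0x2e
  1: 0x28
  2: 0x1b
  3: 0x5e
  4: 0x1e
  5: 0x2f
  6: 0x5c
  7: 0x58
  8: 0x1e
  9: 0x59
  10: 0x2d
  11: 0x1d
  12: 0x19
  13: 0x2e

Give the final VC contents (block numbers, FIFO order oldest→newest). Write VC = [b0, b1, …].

VC = [3, 11]

  [0] addr=0x2e blk=5 s=1: MISS | VC []
  [1] addr=0x28 blk=5 s=1: L1-HIT | VC []
  [2] addr=0x1b blk=3 s=1: MISS | VC [5]
  [3] addr=0x5e blk=11 s=1: MISS | VC [5, 3]
  [4] addr=0x1e blk=3 s=1: VC-HIT | VC [5, 11]
  [5] addr=0x2f blk=5 s=1: VC-HIT | VC [3, 11]
  [6] addr=0x5c blk=11 s=1: VC-HIT | VC [3, 5]
  [7] addr=0x58 blk=11 s=1: L1-HIT | VC [3, 5]
  [8] addr=0x1e blk=3 s=1: VC-HIT | VC [11, 5]
  [9] addr=0x59 blk=11 s=1: VC-HIT | VC [3, 5]
  [10] addr=0x2d blk=5 s=1: VC-HIT | VC [3, 11]
  [11] addr=0x1d blk=3 s=1: VC-HIT | VC [5, 11]
  [12] addr=0x19 blk=3 s=1: L1-HIT | VC [5, 11]
  [13] addr=0x2e blk=5 s=1: VC-HIT | VC [3, 11]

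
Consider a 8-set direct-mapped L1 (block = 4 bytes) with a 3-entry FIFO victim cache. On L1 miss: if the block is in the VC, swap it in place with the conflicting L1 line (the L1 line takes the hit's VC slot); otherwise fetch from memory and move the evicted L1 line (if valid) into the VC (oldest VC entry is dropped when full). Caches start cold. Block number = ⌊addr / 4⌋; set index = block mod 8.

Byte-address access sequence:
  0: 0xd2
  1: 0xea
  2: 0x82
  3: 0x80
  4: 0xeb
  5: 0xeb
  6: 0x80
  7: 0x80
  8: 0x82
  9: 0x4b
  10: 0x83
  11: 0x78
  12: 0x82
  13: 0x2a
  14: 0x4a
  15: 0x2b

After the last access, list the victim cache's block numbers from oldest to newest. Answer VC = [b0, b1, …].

  [0] addr=0xd2 blk=52 s=4: MISS | VC []
  [1] addr=0xea blk=58 s=2: MISS | VC []
  [2] addr=0x82 blk=32 s=0: MISS | VC []
  [3] addr=0x80 blk=32 s=0: L1-HIT | VC []
  [4] addr=0xeb blk=58 s=2: L1-HIT | VC []
  [5] addr=0xeb blk=58 s=2: L1-HIT | VC []
  [6] addr=0x80 blk=32 s=0: L1-HIT | VC []
  [7] addr=0x80 blk=32 s=0: L1-HIT | VC []
  [8] addr=0x82 blk=32 s=0: L1-HIT | VC []
  [9] addr=0x4b blk=18 s=2: MISS | VC [58]
  [10] addr=0x83 blk=32 s=0: L1-HIT | VC [58]
  [11] addr=0x78 blk=30 s=6: MISS | VC [58]
  [12] addr=0x82 blk=32 s=0: L1-HIT | VC [58]
  [13] addr=0x2a blk=10 s=2: MISS | VC [58, 18]
  [14] addr=0x4a blk=18 s=2: VC-HIT | VC [58, 10]
  [15] addr=0x2b blk=10 s=2: VC-HIT | VC [58, 18]

VC = [58, 18]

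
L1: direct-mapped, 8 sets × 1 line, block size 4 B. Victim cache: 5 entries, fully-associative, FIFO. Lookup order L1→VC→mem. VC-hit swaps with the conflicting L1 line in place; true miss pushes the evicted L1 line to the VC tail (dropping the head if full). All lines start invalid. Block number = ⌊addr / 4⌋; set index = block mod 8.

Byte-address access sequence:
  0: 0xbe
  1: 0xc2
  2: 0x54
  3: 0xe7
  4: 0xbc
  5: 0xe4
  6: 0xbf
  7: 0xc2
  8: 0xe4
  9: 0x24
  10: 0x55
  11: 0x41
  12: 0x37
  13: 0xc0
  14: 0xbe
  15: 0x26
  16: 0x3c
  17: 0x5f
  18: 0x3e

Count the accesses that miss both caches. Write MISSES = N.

MISSES = 9

0: 0xbe (blk 47, set 7) → MISS  vc=[]
1: 0xc2 (blk 48, set 0) → MISS  vc=[]
2: 0x54 (blk 21, set 5) → MISS  vc=[]
3: 0xe7 (blk 57, set 1) → MISS  vc=[]
4: 0xbc (blk 47, set 7) → L1-HIT  vc=[]
5: 0xe4 (blk 57, set 1) → L1-HIT  vc=[]
6: 0xbf (blk 47, set 7) → L1-HIT  vc=[]
7: 0xc2 (blk 48, set 0) → L1-HIT  vc=[]
8: 0xe4 (blk 57, set 1) → L1-HIT  vc=[]
9: 0x24 (blk 9, set 1) → MISS  vc=[57]
10: 0x55 (blk 21, set 5) → L1-HIT  vc=[57]
11: 0x41 (blk 16, set 0) → MISS  vc=[57, 48]
12: 0x37 (blk 13, set 5) → MISS  vc=[57, 48, 21]
13: 0xc0 (blk 48, set 0) → VC-HIT  vc=[57, 16, 21]
14: 0xbe (blk 47, set 7) → L1-HIT  vc=[57, 16, 21]
15: 0x26 (blk 9, set 1) → L1-HIT  vc=[57, 16, 21]
16: 0x3c (blk 15, set 7) → MISS  vc=[57, 16, 21, 47]
17: 0x5f (blk 23, set 7) → MISS  vc=[57, 16, 21, 47, 15]
18: 0x3e (blk 15, set 7) → VC-HIT  vc=[57, 16, 21, 47, 23]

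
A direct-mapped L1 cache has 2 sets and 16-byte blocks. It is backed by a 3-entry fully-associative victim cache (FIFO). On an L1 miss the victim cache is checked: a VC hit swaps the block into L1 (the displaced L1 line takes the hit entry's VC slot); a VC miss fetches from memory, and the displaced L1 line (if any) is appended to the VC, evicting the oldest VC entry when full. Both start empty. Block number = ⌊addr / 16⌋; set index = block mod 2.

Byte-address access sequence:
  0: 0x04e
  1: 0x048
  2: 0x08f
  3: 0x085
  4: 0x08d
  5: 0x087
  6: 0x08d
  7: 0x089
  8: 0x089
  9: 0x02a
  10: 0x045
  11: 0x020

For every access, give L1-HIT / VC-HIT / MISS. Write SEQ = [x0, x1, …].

SEQ = [MISS, L1-HIT, MISS, L1-HIT, L1-HIT, L1-HIT, L1-HIT, L1-HIT, L1-HIT, MISS, VC-HIT, VC-HIT]

0: 0x4e (blk 4, set 0) → MISS  vc=[]
1: 0x48 (blk 4, set 0) → L1-HIT  vc=[]
2: 0x8f (blk 8, set 0) → MISS  vc=[4]
3: 0x85 (blk 8, set 0) → L1-HIT  vc=[4]
4: 0x8d (blk 8, set 0) → L1-HIT  vc=[4]
5: 0x87 (blk 8, set 0) → L1-HIT  vc=[4]
6: 0x8d (blk 8, set 0) → L1-HIT  vc=[4]
7: 0x89 (blk 8, set 0) → L1-HIT  vc=[4]
8: 0x89 (blk 8, set 0) → L1-HIT  vc=[4]
9: 0x2a (blk 2, set 0) → MISS  vc=[4, 8]
10: 0x45 (blk 4, set 0) → VC-HIT  vc=[2, 8]
11: 0x20 (blk 2, set 0) → VC-HIT  vc=[4, 8]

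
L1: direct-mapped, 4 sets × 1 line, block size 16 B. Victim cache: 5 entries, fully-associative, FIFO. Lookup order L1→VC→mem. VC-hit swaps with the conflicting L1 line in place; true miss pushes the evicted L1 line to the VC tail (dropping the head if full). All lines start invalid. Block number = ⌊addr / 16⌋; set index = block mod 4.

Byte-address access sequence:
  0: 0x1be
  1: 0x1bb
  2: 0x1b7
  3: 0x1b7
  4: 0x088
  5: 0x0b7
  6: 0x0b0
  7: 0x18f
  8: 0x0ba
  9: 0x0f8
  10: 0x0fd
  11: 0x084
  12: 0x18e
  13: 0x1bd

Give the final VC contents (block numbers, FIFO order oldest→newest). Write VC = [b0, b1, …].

VC = [15, 8, 11]

#0 0x1be→b27/s3 MISS; vc=[]
#1 0x1bb→b27/s3 L1-HIT; vc=[]
#2 0x1b7→b27/s3 L1-HIT; vc=[]
#3 0x1b7→b27/s3 L1-HIT; vc=[]
#4 0x88→b8/s0 MISS; vc=[]
#5 0xb7→b11/s3 MISS; vc=[27]
#6 0xb0→b11/s3 L1-HIT; vc=[27]
#7 0x18f→b24/s0 MISS; vc=[27,8]
#8 0xba→b11/s3 L1-HIT; vc=[27,8]
#9 0xf8→b15/s3 MISS; vc=[27,8,11]
#10 0xfd→b15/s3 L1-HIT; vc=[27,8,11]
#11 0x84→b8/s0 VC-HIT; vc=[27,24,11]
#12 0x18e→b24/s0 VC-HIT; vc=[27,8,11]
#13 0x1bd→b27/s3 VC-HIT; vc=[15,8,11]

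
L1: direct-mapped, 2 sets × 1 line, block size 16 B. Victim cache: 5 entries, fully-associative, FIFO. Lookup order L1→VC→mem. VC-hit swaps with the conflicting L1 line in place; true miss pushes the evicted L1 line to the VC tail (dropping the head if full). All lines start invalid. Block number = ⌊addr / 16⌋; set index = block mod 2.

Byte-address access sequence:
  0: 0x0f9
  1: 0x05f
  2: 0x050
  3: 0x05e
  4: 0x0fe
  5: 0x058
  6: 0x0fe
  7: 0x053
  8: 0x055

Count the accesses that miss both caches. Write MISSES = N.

0: 0xf9 (blk 15, set 1) → MISS  vc=[]
1: 0x5f (blk 5, set 1) → MISS  vc=[15]
2: 0x50 (blk 5, set 1) → L1-HIT  vc=[15]
3: 0x5e (blk 5, set 1) → L1-HIT  vc=[15]
4: 0xfe (blk 15, set 1) → VC-HIT  vc=[5]
5: 0x58 (blk 5, set 1) → VC-HIT  vc=[15]
6: 0xfe (blk 15, set 1) → VC-HIT  vc=[5]
7: 0x53 (blk 5, set 1) → VC-HIT  vc=[15]
8: 0x55 (blk 5, set 1) → L1-HIT  vc=[15]

MISSES = 2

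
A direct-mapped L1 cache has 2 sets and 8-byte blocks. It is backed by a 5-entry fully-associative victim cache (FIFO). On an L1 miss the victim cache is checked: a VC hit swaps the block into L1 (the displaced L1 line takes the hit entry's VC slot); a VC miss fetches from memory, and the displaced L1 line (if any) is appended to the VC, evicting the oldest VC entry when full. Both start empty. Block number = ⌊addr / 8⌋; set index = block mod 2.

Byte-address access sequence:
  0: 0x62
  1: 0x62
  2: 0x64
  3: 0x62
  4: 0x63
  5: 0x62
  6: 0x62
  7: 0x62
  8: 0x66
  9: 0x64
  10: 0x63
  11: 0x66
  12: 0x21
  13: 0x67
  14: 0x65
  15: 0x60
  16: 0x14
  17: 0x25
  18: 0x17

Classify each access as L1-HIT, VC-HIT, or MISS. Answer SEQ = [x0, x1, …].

0: 0x62 (blk 12, set 0) → MISS  vc=[]
1: 0x62 (blk 12, set 0) → L1-HIT  vc=[]
2: 0x64 (blk 12, set 0) → L1-HIT  vc=[]
3: 0x62 (blk 12, set 0) → L1-HIT  vc=[]
4: 0x63 (blk 12, set 0) → L1-HIT  vc=[]
5: 0x62 (blk 12, set 0) → L1-HIT  vc=[]
6: 0x62 (blk 12, set 0) → L1-HIT  vc=[]
7: 0x62 (blk 12, set 0) → L1-HIT  vc=[]
8: 0x66 (blk 12, set 0) → L1-HIT  vc=[]
9: 0x64 (blk 12, set 0) → L1-HIT  vc=[]
10: 0x63 (blk 12, set 0) → L1-HIT  vc=[]
11: 0x66 (blk 12, set 0) → L1-HIT  vc=[]
12: 0x21 (blk 4, set 0) → MISS  vc=[12]
13: 0x67 (blk 12, set 0) → VC-HIT  vc=[4]
14: 0x65 (blk 12, set 0) → L1-HIT  vc=[4]
15: 0x60 (blk 12, set 0) → L1-HIT  vc=[4]
16: 0x14 (blk 2, set 0) → MISS  vc=[4, 12]
17: 0x25 (blk 4, set 0) → VC-HIT  vc=[2, 12]
18: 0x17 (blk 2, set 0) → VC-HIT  vc=[4, 12]

SEQ = [MISS, L1-HIT, L1-HIT, L1-HIT, L1-HIT, L1-HIT, L1-HIT, L1-HIT, L1-HIT, L1-HIT, L1-HIT, L1-HIT, MISS, VC-HIT, L1-HIT, L1-HIT, MISS, VC-HIT, VC-HIT]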